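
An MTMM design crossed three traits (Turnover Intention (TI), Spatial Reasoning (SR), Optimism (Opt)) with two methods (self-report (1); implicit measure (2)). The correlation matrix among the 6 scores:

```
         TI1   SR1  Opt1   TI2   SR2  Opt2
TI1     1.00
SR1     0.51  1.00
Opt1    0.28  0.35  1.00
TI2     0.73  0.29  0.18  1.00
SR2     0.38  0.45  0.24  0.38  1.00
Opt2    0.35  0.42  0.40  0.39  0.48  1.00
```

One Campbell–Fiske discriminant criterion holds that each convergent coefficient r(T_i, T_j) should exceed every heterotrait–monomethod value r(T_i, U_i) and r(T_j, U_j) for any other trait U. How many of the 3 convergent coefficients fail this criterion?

2

Convergent coefficients and their comparison sets:
TI (methods 1·2): 0.73 vs {0.51, 0.38, 0.28, 0.39} → pass.
SR (methods 1·2): 0.45 vs {0.51, 0.38, 0.35, 0.48} → fail.
Opt (methods 1·2): 0.40 vs {0.28, 0.39, 0.35, 0.48} → fail.
2 of 3 fail.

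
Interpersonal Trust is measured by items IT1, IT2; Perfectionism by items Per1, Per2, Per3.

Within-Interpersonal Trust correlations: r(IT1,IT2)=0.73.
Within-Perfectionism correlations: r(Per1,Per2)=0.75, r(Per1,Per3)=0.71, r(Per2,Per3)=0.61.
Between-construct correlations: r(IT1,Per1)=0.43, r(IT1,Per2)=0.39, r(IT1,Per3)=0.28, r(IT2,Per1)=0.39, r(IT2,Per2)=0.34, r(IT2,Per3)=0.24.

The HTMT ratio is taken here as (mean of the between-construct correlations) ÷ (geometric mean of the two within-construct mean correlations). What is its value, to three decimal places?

Mean between = 2.07/6 = 0.3450.
Mean within-IT = 0.73/1 = 0.7300; mean within-Per = 2.07/3 = 0.6900.
Geometric mean = √(0.7300 × 0.6900) = 0.7097.
HTMT = 0.3450 / 0.7097 = 0.486.

0.486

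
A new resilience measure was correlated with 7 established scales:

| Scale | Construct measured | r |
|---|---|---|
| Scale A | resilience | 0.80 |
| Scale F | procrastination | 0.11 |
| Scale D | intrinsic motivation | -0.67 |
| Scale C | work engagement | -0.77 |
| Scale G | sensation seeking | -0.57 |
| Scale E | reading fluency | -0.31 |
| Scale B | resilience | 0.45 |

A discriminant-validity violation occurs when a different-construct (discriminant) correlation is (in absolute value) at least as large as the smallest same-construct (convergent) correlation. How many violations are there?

Convergent (same construct = resilience): Scale A, Scale B.
Smallest convergent = 0.45. Discriminant |r|: 0.11, 0.67, 0.77, 0.57, 0.31; count ≥ 0.45 → 3.

3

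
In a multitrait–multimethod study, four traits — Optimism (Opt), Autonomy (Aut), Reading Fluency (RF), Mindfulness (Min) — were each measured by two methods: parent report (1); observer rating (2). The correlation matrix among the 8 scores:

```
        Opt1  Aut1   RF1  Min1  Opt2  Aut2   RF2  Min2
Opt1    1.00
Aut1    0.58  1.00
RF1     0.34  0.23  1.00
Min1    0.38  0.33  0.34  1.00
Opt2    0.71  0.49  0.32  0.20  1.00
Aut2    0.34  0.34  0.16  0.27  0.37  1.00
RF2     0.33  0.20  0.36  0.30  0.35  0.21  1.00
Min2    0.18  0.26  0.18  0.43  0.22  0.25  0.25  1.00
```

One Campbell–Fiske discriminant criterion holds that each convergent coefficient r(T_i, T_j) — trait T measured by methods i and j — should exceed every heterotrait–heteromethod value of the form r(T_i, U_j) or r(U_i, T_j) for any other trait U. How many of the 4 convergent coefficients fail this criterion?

1

Convergent coefficients and their comparison sets:
Opt (methods 1·2): 0.71 vs {0.34, 0.49, 0.33, 0.32, 0.18, 0.20} → pass.
Aut (methods 1·2): 0.34 vs {0.49, 0.34, 0.20, 0.16, 0.26, 0.27} → fail.
RF (methods 1·2): 0.36 vs {0.32, 0.33, 0.16, 0.20, 0.18, 0.30} → pass.
Min (methods 1·2): 0.43 vs {0.20, 0.18, 0.27, 0.26, 0.30, 0.18} → pass.
1 of 4 fail.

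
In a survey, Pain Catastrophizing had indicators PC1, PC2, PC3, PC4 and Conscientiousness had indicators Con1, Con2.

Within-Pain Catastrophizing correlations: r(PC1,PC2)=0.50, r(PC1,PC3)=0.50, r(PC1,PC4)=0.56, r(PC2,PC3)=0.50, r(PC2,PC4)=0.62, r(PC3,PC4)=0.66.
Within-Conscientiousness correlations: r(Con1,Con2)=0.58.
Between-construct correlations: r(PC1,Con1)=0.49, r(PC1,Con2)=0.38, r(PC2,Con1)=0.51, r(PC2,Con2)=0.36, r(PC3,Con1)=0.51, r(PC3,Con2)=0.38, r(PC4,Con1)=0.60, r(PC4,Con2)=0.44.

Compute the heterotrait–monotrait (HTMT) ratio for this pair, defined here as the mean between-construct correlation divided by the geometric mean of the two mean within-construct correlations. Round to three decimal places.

0.807

Mean between = 3.67/8 = 0.4588.
Mean within-PC = 3.34/6 = 0.5567; mean within-Con = 0.58/1 = 0.5800.
Geometric mean = √(0.5567 × 0.5800) = 0.5682.
HTMT = 0.4588 / 0.5682 = 0.807.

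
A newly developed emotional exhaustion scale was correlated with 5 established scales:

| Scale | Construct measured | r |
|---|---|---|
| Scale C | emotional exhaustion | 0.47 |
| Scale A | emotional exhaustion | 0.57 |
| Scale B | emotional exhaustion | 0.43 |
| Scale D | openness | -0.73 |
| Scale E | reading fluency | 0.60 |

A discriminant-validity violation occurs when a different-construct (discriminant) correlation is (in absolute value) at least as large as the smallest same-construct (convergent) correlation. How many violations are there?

Convergent (same construct = emotional exhaustion): Scale C, Scale A, Scale B.
Smallest convergent = 0.43. Discriminant |r|: 0.73, 0.60; count ≥ 0.43 → 2.

2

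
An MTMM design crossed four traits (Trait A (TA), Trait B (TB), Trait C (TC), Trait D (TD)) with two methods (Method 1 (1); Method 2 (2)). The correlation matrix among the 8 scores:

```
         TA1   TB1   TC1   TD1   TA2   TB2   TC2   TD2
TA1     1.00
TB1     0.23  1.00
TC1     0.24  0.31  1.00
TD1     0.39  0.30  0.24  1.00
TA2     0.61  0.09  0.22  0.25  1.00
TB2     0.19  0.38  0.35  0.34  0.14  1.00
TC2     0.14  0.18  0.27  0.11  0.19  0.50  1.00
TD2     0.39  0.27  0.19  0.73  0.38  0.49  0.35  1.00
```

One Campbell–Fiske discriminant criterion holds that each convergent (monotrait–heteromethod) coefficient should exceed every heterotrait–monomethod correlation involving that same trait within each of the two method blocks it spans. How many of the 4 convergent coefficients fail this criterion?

2

Convergent coefficients and their comparison sets:
TA (methods 1·2): 0.61 vs {0.23, 0.14, 0.24, 0.19, 0.39, 0.38} → pass.
TB (methods 1·2): 0.38 vs {0.23, 0.14, 0.31, 0.50, 0.30, 0.49} → fail.
TC (methods 1·2): 0.27 vs {0.24, 0.19, 0.31, 0.50, 0.24, 0.35} → fail.
TD (methods 1·2): 0.73 vs {0.39, 0.38, 0.30, 0.49, 0.24, 0.35} → pass.
2 of 4 fail.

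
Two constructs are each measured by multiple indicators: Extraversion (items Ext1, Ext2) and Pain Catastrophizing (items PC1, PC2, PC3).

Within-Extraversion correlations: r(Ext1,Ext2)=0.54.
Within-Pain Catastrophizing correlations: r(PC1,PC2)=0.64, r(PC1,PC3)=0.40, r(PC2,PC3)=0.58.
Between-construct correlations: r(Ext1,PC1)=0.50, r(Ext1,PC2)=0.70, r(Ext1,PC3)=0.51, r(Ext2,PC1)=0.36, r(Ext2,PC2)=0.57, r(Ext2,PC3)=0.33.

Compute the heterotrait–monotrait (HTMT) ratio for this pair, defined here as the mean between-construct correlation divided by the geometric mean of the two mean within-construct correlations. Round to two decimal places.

Mean heterotrait r = 2.97/6 = 0.4950.
Mean within-Ext = 0.54/1 = 0.5400; mean within-PC = 1.62/3 = 0.5400.
Geometric mean = √(0.5400 × 0.5400) = 0.5400.
HTMT = 0.4950 / 0.5400 = 0.92.

0.92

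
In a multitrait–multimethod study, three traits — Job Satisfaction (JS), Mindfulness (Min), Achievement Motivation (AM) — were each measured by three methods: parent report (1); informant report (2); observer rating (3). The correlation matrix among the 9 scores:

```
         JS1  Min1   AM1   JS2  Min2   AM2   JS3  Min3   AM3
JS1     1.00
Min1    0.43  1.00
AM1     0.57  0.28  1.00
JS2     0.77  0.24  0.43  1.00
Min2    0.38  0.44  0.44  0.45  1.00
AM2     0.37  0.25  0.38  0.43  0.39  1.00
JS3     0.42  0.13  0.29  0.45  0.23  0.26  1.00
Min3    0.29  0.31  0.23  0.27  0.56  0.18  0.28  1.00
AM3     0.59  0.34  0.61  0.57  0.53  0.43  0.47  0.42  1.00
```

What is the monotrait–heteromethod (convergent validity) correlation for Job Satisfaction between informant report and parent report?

Same trait (JS), different methods: r(JS2, JS1) = 0.77.

0.77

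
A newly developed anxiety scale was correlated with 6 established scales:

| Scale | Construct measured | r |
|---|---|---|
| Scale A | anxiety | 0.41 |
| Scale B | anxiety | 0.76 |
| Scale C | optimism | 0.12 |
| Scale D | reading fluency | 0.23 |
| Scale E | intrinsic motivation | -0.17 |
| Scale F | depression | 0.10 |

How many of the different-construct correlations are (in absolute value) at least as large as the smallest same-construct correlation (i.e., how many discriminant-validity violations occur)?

0

Convergent (same construct = anxiety): Scale A, Scale B.
Smallest convergent = 0.41. Discriminant |r|: 0.12, 0.23, 0.17, 0.10; count ≥ 0.41 → 0.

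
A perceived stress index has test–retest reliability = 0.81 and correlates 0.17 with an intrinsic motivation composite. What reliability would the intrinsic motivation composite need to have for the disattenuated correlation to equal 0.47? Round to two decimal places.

r_true = r_obs / √(r_xx · r_yy) ⇒ 0.47 = 0.17 / √(0.81 · r_yy).
√(0.81 · r_yy) = 0.17 / 0.47 = 0.3617; 0.81 · r_yy = 0.1308; r_yy = 0.1308 / 0.81 ≈ 0.16.

0.16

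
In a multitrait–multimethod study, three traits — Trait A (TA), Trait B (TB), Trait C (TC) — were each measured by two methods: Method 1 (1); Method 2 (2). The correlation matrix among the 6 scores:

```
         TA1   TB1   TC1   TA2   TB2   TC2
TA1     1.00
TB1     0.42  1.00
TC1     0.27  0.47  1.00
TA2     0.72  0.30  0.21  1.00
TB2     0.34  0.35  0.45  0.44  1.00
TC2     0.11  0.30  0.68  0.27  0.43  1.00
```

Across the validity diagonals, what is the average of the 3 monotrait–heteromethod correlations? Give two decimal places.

0.58

Convergent values: 0.72, 0.35, 0.68; mean = 1.75/3 = 0.58.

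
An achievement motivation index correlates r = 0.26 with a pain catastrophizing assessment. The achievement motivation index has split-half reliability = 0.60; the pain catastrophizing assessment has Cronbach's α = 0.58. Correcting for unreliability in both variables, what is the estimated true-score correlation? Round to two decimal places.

0.44

r_true = r_obs / √(r_xx · r_yy) = 0.26 / √(0.60 × 0.58) = 0.26 / √0.3480 = 0.26 / 0.5899 ≈ 0.44.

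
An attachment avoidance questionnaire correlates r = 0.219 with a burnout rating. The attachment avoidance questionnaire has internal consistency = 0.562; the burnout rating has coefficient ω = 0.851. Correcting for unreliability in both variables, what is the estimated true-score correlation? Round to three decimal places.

0.317

r_true = r_obs / √(r_xx · r_yy) = 0.219 / √(0.562 × 0.851) = 0.219 / √0.478262 = 0.219 / 0.6916 ≈ 0.317.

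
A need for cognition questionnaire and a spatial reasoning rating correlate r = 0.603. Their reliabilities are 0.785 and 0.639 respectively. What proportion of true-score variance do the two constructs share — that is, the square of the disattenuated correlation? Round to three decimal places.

0.725

Disattenuated r = 0.603 / √(0.785 × 0.639) = 0.603 / 0.7082 = 0.8515.
Shared true-score variance = 0.8515² = 0.7251 ≈ 0.725.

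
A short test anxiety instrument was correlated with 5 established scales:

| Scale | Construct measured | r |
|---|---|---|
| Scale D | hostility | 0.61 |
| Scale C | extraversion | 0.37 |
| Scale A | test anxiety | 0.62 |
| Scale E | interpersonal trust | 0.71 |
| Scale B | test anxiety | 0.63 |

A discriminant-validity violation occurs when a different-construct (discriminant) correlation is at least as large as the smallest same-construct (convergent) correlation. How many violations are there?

Convergent (same construct = test anxiety): Scale A, Scale B.
Smallest convergent = 0.62. Discriminant values: 0.61, 0.37, 0.71; count ≥ 0.62 → 1.

1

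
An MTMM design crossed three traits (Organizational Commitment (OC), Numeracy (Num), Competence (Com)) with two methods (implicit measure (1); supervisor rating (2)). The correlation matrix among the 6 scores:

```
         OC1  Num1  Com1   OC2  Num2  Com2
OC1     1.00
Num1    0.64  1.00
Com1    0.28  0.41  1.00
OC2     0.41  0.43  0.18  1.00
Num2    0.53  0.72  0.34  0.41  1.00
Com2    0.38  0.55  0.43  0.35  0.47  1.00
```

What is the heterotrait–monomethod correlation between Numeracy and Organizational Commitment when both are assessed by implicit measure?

0.64

Different traits, same method: r(Num1, OC1) = 0.64.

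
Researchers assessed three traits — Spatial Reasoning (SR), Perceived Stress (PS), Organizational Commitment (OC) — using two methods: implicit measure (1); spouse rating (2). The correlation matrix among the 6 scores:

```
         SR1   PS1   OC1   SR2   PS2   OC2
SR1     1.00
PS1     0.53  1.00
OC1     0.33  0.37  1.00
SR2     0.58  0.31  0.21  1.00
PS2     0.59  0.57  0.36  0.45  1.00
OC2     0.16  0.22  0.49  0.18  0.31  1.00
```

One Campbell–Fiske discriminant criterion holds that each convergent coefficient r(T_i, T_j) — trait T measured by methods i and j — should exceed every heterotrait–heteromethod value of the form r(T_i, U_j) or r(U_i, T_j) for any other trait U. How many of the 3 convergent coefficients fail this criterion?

2

Checking each validity diagonal entry against its comparison values:
SR (methods 1·2): 0.58 vs {0.59, 0.31, 0.16, 0.21} → fail.
PS (methods 1·2): 0.57 vs {0.31, 0.59, 0.22, 0.36} → fail.
OC (methods 1·2): 0.49 vs {0.21, 0.16, 0.36, 0.22} → pass.
2 of 3 fail.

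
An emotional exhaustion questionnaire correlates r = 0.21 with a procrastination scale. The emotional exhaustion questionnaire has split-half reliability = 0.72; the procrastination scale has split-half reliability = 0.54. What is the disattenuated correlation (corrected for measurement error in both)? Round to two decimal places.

r_true = r_obs / √(r_xx · r_yy) = 0.21 / √(0.72 × 0.54) = 0.21 / √0.3888 = 0.21 / 0.6235 ≈ 0.34.

0.34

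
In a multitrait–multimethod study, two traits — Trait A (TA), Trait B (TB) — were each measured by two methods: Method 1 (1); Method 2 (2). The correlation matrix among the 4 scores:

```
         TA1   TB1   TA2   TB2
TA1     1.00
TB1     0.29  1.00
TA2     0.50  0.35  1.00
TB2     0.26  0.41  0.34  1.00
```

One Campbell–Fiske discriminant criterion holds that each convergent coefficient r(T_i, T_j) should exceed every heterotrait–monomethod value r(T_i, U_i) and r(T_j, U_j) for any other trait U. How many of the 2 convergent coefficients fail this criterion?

0

Checking each validity diagonal entry against its comparison values:
TA (methods 1·2): 0.50 vs {0.29, 0.34} → pass.
TB (methods 1·2): 0.41 vs {0.29, 0.34} → pass.
0 of 2 fail.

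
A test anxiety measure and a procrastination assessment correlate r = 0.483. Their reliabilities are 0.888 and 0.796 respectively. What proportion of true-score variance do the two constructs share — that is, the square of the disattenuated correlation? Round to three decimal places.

Disattenuated r = 0.483 / √(0.888 × 0.796) = 0.483 / 0.8407 = 0.5745.
Shared true-score variance = 0.5745² = 0.3301 ≈ 0.330.

0.330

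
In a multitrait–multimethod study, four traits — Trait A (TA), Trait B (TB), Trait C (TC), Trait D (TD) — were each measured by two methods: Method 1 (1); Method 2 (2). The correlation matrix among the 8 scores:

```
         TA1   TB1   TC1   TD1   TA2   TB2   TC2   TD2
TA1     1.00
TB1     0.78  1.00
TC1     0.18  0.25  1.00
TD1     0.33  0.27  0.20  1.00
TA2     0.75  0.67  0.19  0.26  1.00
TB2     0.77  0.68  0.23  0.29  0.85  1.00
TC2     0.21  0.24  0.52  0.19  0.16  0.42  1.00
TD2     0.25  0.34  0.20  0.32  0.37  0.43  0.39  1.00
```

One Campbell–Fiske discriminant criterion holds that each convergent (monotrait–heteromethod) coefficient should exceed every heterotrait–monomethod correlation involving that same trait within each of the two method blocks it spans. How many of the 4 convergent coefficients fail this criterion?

Convergent coefficients and their comparison sets:
TA (methods 1·2): 0.75 vs {0.78, 0.85, 0.18, 0.16, 0.33, 0.37} → fail.
TB (methods 1·2): 0.68 vs {0.78, 0.85, 0.25, 0.42, 0.27, 0.43} → fail.
TC (methods 1·2): 0.52 vs {0.18, 0.16, 0.25, 0.42, 0.20, 0.39} → pass.
TD (methods 1·2): 0.32 vs {0.33, 0.37, 0.27, 0.43, 0.20, 0.39} → fail.
3 of 4 fail.

3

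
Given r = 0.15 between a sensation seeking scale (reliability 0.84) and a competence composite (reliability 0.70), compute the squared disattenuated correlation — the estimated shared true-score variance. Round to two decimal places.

0.04

Disattenuated r = 0.15 / √(0.84 × 0.70) = 0.15 / 0.7668 = 0.1956.
Shared true-score variance = 0.1956² = 0.0383 ≈ 0.04.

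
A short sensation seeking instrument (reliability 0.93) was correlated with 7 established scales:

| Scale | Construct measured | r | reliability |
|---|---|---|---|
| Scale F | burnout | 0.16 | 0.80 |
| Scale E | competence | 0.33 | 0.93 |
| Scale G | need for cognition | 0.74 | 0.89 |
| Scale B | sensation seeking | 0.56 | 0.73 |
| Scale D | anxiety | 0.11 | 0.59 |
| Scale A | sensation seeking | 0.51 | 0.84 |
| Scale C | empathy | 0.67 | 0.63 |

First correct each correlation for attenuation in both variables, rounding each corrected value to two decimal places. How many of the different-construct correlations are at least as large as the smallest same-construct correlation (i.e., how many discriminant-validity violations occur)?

2

Disattenuated r (r / √(r_scale · r_new)):
  Scale F (disc): 0.16 / √(0.80·0.93) = 0.19
  Scale E (disc): 0.33 / √(0.93·0.93) = 0.35
  Scale G (disc): 0.74 / √(0.89·0.93) = 0.81
  Scale B (conv): 0.56 / √(0.73·0.93) = 0.68
  Scale D (disc): 0.11 / √(0.59·0.93) = 0.15
  Scale A (conv): 0.51 / √(0.84·0.93) = 0.58
  Scale C (disc): 0.67 / √(0.63·0.93) = 0.88
Smallest convergent = 0.58. Discriminant values: 0.19, 0.35, 0.81, 0.15, 0.88; count ≥ 0.58 → 2.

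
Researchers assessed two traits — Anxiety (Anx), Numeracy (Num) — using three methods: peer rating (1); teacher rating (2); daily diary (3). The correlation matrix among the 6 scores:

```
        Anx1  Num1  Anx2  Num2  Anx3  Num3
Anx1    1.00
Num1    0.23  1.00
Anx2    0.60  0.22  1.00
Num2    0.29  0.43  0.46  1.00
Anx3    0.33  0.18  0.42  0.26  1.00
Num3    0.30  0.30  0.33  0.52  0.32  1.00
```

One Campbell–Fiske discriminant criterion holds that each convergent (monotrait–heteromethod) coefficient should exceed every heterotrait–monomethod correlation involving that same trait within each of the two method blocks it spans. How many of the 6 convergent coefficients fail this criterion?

3

Checking each validity diagonal entry against its comparison values:
Anx (methods 1·2): 0.60 vs {0.23, 0.46} → pass.
Anx (methods 1·3): 0.33 vs {0.23, 0.32} → pass.
Anx (methods 2·3): 0.42 vs {0.46, 0.32} → fail.
Num (methods 1·2): 0.43 vs {0.23, 0.46} → fail.
Num (methods 1·3): 0.30 vs {0.23, 0.32} → fail.
Num (methods 2·3): 0.52 vs {0.46, 0.32} → pass.
3 of 6 fail.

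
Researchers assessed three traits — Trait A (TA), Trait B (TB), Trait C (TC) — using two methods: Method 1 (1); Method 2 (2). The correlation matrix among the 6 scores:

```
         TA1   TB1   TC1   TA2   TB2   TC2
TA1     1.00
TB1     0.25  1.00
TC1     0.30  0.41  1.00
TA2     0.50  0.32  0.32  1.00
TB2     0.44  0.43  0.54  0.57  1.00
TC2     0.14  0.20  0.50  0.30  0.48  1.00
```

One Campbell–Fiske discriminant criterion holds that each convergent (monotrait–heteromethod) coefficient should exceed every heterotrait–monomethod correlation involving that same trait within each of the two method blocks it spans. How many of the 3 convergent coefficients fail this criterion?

2

Convergent coefficients and their comparison sets:
TA (methods 1·2): 0.50 vs {0.25, 0.57, 0.30, 0.30} → fail.
TB (methods 1·2): 0.43 vs {0.25, 0.57, 0.41, 0.48} → fail.
TC (methods 1·2): 0.50 vs {0.30, 0.30, 0.41, 0.48} → pass.
2 of 3 fail.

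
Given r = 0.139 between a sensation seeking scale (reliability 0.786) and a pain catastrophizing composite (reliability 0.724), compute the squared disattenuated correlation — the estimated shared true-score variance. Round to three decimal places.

Disattenuated r = 0.139 / √(0.786 × 0.724) = 0.139 / 0.7544 = 0.1843.
Shared true-score variance = 0.1843² = 0.0340 ≈ 0.034.

0.034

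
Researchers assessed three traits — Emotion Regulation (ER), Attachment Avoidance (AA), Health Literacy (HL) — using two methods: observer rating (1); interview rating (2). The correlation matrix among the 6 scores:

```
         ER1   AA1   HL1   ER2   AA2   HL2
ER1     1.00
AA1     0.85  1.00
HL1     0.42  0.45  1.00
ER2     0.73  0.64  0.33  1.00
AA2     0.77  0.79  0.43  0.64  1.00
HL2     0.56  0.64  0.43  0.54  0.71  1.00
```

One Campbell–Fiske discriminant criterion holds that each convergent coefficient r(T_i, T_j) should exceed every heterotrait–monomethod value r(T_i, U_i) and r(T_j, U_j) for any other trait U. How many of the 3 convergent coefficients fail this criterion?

3

Checking each validity diagonal entry against its comparison values:
ER (methods 1·2): 0.73 vs {0.85, 0.64, 0.42, 0.54} → fail.
AA (methods 1·2): 0.79 vs {0.85, 0.64, 0.45, 0.71} → fail.
HL (methods 1·2): 0.43 vs {0.42, 0.54, 0.45, 0.71} → fail.
3 of 3 fail.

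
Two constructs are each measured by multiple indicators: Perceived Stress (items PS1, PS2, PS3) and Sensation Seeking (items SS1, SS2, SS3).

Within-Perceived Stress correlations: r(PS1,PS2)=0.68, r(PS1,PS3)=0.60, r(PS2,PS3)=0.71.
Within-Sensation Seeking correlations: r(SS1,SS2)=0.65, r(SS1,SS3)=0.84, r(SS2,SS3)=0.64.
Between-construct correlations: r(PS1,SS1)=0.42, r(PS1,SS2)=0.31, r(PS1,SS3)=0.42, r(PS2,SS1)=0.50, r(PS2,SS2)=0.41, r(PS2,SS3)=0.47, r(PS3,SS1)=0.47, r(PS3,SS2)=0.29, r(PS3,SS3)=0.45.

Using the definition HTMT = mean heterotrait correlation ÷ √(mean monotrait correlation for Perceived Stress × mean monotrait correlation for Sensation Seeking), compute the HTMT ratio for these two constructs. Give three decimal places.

Mean heterotrait r = 3.74/9 = 0.4156.
Mean within-PS = 1.99/3 = 0.6633; mean within-SS = 2.13/3 = 0.7100.
Geometric mean = √(0.6633 × 0.7100) = 0.6863.
HTMT = 0.4156 / 0.6863 = 0.606.

0.606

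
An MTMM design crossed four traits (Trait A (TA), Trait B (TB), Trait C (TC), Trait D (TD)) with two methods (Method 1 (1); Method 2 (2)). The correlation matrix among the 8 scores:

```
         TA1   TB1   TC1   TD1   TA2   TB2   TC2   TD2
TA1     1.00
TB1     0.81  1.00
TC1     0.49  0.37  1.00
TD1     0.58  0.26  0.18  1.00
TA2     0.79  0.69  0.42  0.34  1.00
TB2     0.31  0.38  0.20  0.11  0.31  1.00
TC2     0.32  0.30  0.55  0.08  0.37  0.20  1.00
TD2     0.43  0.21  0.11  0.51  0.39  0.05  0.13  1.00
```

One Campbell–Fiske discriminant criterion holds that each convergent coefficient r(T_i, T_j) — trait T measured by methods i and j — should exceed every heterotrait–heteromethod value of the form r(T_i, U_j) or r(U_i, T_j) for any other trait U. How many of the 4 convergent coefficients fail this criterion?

1

Checking each validity diagonal entry against its comparison values:
TA (methods 1·2): 0.79 vs {0.31, 0.69, 0.32, 0.42, 0.43, 0.34} → pass.
TB (methods 1·2): 0.38 vs {0.69, 0.31, 0.30, 0.20, 0.21, 0.11} → fail.
TC (methods 1·2): 0.55 vs {0.42, 0.32, 0.20, 0.30, 0.11, 0.08} → pass.
TD (methods 1·2): 0.51 vs {0.34, 0.43, 0.11, 0.21, 0.08, 0.11} → pass.
1 of 4 fail.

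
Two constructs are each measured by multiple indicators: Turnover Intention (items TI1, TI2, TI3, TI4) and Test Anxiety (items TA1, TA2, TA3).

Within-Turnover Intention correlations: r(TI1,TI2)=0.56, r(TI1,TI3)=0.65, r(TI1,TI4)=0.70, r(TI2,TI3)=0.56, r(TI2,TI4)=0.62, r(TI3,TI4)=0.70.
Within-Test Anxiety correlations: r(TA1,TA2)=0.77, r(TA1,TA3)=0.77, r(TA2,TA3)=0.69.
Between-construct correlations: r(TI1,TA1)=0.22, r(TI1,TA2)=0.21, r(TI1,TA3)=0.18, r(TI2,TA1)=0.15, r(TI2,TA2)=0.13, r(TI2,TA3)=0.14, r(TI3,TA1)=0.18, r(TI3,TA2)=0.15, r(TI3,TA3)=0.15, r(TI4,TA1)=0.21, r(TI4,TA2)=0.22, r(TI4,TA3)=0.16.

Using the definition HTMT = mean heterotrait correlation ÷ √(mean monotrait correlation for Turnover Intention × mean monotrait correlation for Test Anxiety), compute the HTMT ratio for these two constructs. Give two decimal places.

Between-construct mean = 2.10/12 = 0.1750.
Mean within-TI = 3.79/6 = 0.6317; mean within-TA = 2.23/3 = 0.7433.
Geometric mean = √(0.6317 × 0.7433) = 0.6852.
HTMT = 0.1750 / 0.6852 = 0.26.

0.26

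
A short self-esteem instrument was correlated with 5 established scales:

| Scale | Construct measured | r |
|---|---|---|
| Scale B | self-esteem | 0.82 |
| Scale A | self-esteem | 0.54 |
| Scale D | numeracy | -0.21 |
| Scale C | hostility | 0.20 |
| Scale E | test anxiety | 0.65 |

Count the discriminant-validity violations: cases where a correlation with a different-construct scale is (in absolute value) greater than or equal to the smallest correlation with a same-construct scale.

1

Convergent (same construct = self-esteem): Scale B, Scale A.
Smallest convergent = 0.54. Discriminant |r|: 0.21, 0.20, 0.65; count ≥ 0.54 → 1.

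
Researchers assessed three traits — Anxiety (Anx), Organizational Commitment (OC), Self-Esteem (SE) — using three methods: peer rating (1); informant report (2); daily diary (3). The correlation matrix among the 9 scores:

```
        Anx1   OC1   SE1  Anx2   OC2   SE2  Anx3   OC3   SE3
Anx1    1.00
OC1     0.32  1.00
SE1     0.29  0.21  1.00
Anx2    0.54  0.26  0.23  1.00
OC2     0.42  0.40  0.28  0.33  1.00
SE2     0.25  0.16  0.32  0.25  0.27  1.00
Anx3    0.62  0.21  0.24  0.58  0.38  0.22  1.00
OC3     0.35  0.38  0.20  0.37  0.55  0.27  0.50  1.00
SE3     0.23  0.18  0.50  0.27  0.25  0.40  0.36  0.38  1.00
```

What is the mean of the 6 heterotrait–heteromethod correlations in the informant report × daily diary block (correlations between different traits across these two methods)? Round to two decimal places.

HTHM values (method 2 × method 3): 0.37, 0.27, 0.38, 0.25, 0.22, 0.27; mean = 1.76/6 = 0.29.

0.29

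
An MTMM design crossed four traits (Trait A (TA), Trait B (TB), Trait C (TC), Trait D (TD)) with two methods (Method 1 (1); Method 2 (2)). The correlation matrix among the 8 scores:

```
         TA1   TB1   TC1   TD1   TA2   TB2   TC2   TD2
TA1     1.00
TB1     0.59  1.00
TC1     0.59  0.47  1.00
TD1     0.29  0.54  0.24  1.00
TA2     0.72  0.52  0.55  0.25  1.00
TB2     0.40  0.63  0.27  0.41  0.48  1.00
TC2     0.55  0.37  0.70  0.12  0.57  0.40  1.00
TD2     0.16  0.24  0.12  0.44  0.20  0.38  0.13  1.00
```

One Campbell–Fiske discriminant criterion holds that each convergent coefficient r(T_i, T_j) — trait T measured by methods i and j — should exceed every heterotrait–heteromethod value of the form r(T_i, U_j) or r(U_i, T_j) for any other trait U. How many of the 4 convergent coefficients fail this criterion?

0

Checking each validity diagonal entry against its comparison values:
TA (methods 1·2): 0.72 vs {0.40, 0.52, 0.55, 0.55, 0.16, 0.25} → pass.
TB (methods 1·2): 0.63 vs {0.52, 0.40, 0.37, 0.27, 0.24, 0.41} → pass.
TC (methods 1·2): 0.70 vs {0.55, 0.55, 0.27, 0.37, 0.12, 0.12} → pass.
TD (methods 1·2): 0.44 vs {0.25, 0.16, 0.41, 0.24, 0.12, 0.12} → pass.
0 of 4 fail.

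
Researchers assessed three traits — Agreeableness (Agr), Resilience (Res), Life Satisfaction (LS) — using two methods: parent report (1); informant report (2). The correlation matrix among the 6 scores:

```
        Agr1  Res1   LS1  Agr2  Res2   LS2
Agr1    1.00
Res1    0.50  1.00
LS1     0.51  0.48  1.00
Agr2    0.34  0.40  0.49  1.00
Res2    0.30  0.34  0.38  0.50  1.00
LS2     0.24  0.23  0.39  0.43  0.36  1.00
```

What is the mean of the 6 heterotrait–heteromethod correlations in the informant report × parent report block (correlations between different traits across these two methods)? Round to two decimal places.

0.34

HTHM values (method 2 × method 1): 0.40, 0.49, 0.30, 0.38, 0.24, 0.23; mean = 2.04/6 = 0.34.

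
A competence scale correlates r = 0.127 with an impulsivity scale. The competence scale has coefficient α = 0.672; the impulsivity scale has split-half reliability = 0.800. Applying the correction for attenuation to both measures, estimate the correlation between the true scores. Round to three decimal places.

r_true = r_obs / √(r_xx · r_yy) = 0.127 / √(0.672 × 0.800) = 0.127 / √0.537600 = 0.127 / 0.7332 ≈ 0.173.

0.173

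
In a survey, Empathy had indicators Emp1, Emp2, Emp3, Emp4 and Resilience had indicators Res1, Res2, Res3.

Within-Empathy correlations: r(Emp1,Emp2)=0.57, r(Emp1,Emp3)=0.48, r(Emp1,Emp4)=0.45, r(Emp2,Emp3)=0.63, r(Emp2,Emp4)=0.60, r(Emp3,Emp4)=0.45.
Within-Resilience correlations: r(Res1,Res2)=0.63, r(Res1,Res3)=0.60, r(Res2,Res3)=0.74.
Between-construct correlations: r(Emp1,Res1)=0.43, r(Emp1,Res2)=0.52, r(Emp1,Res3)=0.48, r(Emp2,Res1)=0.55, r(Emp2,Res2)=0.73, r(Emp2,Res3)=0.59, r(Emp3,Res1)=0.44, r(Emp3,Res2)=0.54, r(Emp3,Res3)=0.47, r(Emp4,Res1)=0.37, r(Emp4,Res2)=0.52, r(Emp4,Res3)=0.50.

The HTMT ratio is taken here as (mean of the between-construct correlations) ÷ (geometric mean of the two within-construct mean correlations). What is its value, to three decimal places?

0.867

Mean heterotrait r = 6.14/12 = 0.5117.
Mean within-Emp = 3.18/6 = 0.5300; mean within-Res = 1.97/3 = 0.6567.
Geometric mean = √(0.5300 × 0.6567) = 0.5900.
HTMT = 0.5117 / 0.5900 = 0.867.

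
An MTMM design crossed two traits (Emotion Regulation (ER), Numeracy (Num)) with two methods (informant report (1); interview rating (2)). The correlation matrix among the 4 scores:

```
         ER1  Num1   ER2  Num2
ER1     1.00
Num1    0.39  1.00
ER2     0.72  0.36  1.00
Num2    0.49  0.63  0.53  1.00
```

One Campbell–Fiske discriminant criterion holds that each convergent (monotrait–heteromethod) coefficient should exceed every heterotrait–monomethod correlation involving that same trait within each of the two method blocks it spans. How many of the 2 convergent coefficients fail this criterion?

0

Checking each validity diagonal entry against its comparison values:
ER (methods 1·2): 0.72 vs {0.39, 0.53} → pass.
Num (methods 1·2): 0.63 vs {0.39, 0.53} → pass.
0 of 2 fail.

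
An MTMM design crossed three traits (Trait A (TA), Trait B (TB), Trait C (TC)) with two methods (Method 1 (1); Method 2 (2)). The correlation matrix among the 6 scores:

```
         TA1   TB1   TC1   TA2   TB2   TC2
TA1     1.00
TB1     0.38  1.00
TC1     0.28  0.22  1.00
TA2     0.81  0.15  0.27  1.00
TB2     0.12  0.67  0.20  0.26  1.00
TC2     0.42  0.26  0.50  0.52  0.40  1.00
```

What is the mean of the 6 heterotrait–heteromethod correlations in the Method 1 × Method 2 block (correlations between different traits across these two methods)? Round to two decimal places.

0.24

HTHM values (method 1 × method 2): 0.12, 0.42, 0.15, 0.26, 0.27, 0.20; mean = 1.42/6 = 0.24.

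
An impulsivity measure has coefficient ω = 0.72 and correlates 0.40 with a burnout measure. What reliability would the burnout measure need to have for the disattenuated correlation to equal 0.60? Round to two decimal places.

0.62

r_true = r_obs / √(r_xx · r_yy) ⇒ 0.60 = 0.40 / √(0.72 · r_yy).
√(0.72 · r_yy) = 0.40 / 0.60 = 0.6667; 0.72 · r_yy = 0.4445; r_yy = 0.4445 / 0.72 ≈ 0.62.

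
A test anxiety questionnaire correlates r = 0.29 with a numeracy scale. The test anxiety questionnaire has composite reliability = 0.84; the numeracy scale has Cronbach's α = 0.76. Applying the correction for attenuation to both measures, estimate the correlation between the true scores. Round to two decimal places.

0.36

r_true = r_obs / √(r_xx · r_yy) = 0.29 / √(0.84 × 0.76) = 0.29 / √0.6384 = 0.29 / 0.7990 ≈ 0.36.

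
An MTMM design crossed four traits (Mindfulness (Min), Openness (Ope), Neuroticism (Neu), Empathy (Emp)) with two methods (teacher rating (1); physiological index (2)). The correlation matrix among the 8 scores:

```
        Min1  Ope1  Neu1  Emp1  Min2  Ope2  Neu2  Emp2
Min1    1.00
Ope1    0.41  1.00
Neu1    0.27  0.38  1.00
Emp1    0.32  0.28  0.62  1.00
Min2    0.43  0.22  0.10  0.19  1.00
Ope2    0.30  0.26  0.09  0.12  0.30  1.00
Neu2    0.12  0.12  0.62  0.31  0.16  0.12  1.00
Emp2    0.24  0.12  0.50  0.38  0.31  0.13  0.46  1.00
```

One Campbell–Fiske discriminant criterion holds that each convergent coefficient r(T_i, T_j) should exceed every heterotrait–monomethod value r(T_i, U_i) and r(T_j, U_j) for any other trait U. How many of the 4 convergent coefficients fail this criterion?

Each convergent coefficient versus the relevant comparison correlations:
Min (methods 1·2): 0.43 vs {0.41, 0.30, 0.27, 0.16, 0.32, 0.31} → pass.
Ope (methods 1·2): 0.26 vs {0.41, 0.30, 0.38, 0.12, 0.28, 0.13} → fail.
Neu (methods 1·2): 0.62 vs {0.27, 0.16, 0.38, 0.12, 0.62, 0.46} → fail.
Emp (methods 1·2): 0.38 vs {0.32, 0.31, 0.28, 0.13, 0.62, 0.46} → fail.
3 of 4 fail.

3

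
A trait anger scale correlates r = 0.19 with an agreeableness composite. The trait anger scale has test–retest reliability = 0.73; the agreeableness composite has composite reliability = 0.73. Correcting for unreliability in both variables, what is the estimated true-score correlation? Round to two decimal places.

0.26

r_true = r_obs / √(r_xx · r_yy) = 0.19 / √(0.73 × 0.73) = 0.19 / √0.5329 = 0.19 / 0.7300 ≈ 0.26.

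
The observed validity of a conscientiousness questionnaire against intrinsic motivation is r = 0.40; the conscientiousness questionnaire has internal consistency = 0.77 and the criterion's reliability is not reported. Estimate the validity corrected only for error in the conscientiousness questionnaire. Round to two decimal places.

0.46

Single correction: r_c = r_obs / √r_xx = 0.40 / √0.77 = 0.40 / 0.8775 ≈ 0.46.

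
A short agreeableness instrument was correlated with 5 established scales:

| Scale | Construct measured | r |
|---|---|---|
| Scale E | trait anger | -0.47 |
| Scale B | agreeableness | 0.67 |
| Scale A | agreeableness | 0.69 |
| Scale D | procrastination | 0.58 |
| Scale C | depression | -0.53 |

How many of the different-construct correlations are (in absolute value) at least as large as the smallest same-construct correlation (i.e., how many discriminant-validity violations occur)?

0

Convergent (same construct = agreeableness): Scale B, Scale A.
Smallest convergent = 0.67. Discriminant |r|: 0.47, 0.58, 0.53; count ≥ 0.67 → 0.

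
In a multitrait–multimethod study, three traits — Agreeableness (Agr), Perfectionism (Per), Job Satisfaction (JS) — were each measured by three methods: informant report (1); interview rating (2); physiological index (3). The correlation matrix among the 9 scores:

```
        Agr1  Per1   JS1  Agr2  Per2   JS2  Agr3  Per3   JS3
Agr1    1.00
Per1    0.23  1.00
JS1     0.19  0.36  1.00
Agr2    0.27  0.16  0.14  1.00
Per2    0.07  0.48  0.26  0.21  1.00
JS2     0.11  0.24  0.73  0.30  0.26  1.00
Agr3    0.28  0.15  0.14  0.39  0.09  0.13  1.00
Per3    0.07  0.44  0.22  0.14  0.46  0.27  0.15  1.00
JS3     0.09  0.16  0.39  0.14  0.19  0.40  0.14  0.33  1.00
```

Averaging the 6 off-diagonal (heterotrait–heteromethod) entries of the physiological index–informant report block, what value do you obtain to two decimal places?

HTHM values (method 3 × method 1): 0.15, 0.14, 0.07, 0.22, 0.09, 0.16; mean = 0.83/6 = 0.14.

0.14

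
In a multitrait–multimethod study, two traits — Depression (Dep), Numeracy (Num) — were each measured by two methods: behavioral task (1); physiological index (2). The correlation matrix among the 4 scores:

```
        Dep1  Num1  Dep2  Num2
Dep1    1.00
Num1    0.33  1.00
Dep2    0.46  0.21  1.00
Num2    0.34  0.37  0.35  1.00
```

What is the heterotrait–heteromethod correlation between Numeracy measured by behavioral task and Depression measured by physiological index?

0.21

Different traits and methods: r(Num1, Dep2) = 0.21.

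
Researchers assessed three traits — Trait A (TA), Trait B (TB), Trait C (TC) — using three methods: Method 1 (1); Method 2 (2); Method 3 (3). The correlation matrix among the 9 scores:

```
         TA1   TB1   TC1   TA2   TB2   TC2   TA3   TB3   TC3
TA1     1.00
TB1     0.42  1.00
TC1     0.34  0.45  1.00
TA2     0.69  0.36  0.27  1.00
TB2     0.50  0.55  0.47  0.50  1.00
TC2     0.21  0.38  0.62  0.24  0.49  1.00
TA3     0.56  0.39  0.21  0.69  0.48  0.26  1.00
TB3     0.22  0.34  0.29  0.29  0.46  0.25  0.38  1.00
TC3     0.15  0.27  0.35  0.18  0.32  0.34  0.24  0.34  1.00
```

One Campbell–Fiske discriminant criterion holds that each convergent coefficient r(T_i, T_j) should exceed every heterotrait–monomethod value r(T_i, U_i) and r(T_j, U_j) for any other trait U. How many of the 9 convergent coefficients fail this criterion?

Convergent coefficients and their comparison sets:
TA (methods 1·2): 0.69 vs {0.42, 0.50, 0.34, 0.24} → pass.
TA (methods 1·3): 0.56 vs {0.42, 0.38, 0.34, 0.24} → pass.
TA (methods 2·3): 0.69 vs {0.50, 0.38, 0.24, 0.24} → pass.
TB (methods 1·2): 0.55 vs {0.42, 0.50, 0.45, 0.49} → pass.
TB (methods 1·3): 0.34 vs {0.42, 0.38, 0.45, 0.34} → fail.
TB (methods 2·3): 0.46 vs {0.50, 0.38, 0.49, 0.34} → fail.
TC (methods 1·2): 0.62 vs {0.34, 0.24, 0.45, 0.49} → pass.
TC (methods 1·3): 0.35 vs {0.34, 0.24, 0.45, 0.34} → fail.
TC (methods 2·3): 0.34 vs {0.24, 0.24, 0.49, 0.34} → fail.
4 of 9 fail.

4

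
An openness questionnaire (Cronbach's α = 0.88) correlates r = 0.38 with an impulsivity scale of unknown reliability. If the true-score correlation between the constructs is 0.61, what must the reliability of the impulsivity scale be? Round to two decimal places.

0.44

r_true = r_obs / √(r_xx · r_yy) ⇒ 0.61 = 0.38 / √(0.88 · r_yy).
√(0.88 · r_yy) = 0.38 / 0.61 = 0.6230; 0.88 · r_yy = 0.3881; r_yy = 0.3881 / 0.88 ≈ 0.44.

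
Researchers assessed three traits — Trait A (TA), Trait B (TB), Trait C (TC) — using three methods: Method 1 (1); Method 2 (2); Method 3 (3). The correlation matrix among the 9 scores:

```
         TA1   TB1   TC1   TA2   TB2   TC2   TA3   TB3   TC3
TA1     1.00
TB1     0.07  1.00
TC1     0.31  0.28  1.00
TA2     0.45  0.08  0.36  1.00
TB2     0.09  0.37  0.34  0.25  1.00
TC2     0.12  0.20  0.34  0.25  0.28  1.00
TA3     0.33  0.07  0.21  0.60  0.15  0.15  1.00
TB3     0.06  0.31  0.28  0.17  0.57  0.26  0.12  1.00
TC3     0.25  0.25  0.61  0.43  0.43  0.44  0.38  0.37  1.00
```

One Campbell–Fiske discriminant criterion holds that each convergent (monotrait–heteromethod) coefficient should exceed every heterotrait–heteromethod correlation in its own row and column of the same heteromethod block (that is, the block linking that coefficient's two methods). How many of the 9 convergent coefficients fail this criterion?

Each convergent coefficient versus the relevant comparison correlations:
TA (methods 1·2): 0.45 vs {0.09, 0.08, 0.12, 0.36} → pass.
TA (methods 1·3): 0.33 vs {0.06, 0.07, 0.25, 0.21} → pass.
TA (methods 2·3): 0.60 vs {0.17, 0.15, 0.43, 0.15} → pass.
TB (methods 1·2): 0.37 vs {0.08, 0.09, 0.20, 0.34} → pass.
TB (methods 1·3): 0.31 vs {0.07, 0.06, 0.25, 0.28} → pass.
TB (methods 2·3): 0.57 vs {0.15, 0.17, 0.43, 0.26} → pass.
TC (methods 1·2): 0.34 vs {0.36, 0.12, 0.34, 0.20} → fail.
TC (methods 1·3): 0.61 vs {0.21, 0.25, 0.28, 0.25} → pass.
TC (methods 2·3): 0.44 vs {0.15, 0.43, 0.26, 0.43} → pass.
1 of 9 fail.

1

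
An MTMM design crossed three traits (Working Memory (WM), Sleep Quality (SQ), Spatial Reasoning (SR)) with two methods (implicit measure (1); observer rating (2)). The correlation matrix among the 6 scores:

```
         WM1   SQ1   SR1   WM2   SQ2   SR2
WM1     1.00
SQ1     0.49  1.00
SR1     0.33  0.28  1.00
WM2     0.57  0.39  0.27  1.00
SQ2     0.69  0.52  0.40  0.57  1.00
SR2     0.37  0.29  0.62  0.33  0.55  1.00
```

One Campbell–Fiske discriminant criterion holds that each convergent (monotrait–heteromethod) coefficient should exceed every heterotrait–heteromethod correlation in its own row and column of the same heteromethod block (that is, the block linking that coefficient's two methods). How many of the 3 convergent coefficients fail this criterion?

Each convergent coefficient versus the relevant comparison correlations:
WM (methods 1·2): 0.57 vs {0.69, 0.39, 0.37, 0.27} → fail.
SQ (methods 1·2): 0.52 vs {0.39, 0.69, 0.29, 0.40} → fail.
SR (methods 1·2): 0.62 vs {0.27, 0.37, 0.40, 0.29} → pass.
2 of 3 fail.

2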